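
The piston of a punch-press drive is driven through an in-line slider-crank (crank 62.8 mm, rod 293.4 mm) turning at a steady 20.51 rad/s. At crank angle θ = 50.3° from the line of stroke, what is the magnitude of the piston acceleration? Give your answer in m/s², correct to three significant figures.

15.9

ω = 20.51 rad/s
x(θ) = r cosθ + √(L² − r² sin²θ); with ω constant, a = ω²·d²x/dθ².
d²x/dθ² = −r cosθ − r²(cos2θ)/√u − r⁴ sin²2θ/(4u^{3/2}),  u = L² − r² sin²θ = 0.0837489 m².
Substituting r = 0.0628 m, L = 0.2934 m, θ = 50.3°: d²x/dθ² = -0.037763 m.
a = ω²·d²x/dθ² = (20.51)²·(-0.037763) = -15.885 m/s²;  |a| = 15.885 m/s².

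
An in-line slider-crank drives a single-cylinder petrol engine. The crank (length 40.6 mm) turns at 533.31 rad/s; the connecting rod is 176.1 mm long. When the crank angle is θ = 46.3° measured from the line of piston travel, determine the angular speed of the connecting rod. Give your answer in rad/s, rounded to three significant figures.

ω = 533.3 rad/s
The rod makes angle φ with the slider axis where L sinφ = r sinθ; differentiating, L cosφ·φ̇ = r ω cosθ.
L cosφ = √(L² − r² sin²θ) = 0.17364 m.
|ω_rod| = r ω |cosθ| / √(L² − r² sin²θ) = 0.0406·533.3·0.69088/0.17364 = 86.153 rad/s.

86.2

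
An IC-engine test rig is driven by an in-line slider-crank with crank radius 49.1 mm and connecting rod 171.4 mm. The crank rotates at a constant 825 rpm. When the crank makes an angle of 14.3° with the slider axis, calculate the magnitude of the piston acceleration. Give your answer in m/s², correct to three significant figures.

ω = 2π·825/60 = 86.39 rad/s
x(θ) = r cosθ + √(L² − r² sin²θ); with ω constant, a = ω²·d²x/dθ².
d²x/dθ² = −r cosθ − r²(cos2θ)/√u − r⁴ sin²2θ/(4u^{3/2}),  u = L² − r² sin²θ = 0.0292309 m².
Substituting r = 0.0491 m, L = 0.1714 m, θ = 14.3°: d²x/dθ² = -0.060026 m.
a = ω²·d²x/dθ² = (86.39)²·(-0.060026) = -448.02 m/s²;  |a| = 448.02 m/s².

448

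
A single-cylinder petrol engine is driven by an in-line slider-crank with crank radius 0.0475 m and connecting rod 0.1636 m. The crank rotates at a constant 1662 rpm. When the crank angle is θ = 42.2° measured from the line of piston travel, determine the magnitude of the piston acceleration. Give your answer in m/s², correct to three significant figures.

1120

ω = 2π·1662/60 = 174 rad/s
x(θ) = r cosθ + √(L² − r² sin²θ); with ω constant, a = ω²·d²x/dθ².
d²x/dθ² = −r cosθ − r²(cos2θ)/√u − r⁴ sin²2θ/(4u^{3/2}),  u = L² − r² sin²θ = 0.0257469 m².
Substituting r = 0.0475 m, L = 0.1636 m, θ = 42.2°: d²x/dθ² = -0.036865 m.
a = ω²·d²x/dθ² = (174)²·(-0.036865) = -1116.7 m/s²;  |a| = 1116.7 m/s².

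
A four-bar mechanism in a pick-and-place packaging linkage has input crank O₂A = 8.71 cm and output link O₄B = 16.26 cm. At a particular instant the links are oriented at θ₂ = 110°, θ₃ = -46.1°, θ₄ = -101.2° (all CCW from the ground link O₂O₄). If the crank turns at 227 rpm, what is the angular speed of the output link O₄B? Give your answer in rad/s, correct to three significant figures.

6.29

ω₂ = 23.77 rad/s (from 227 rpm).
Differentiating the loop-closure r₂e^{iθ₂}+r₃e^{iθ₃}=r₁+r₄e^{iθ₄} gives r₂ω₂e^{iθ₂}+r₃ω₃e^{iθ₃}=r₄ω₄e^{iθ₄}.
Eliminating the other unknown: ω₄ = r₂ω₂ sin(θ₂−θ₃) / [r₄ sin(θ₄−θ₃)].
Numerator sine = +0.40514; denominator sine = -0.82015.
Result = 0.0871·23.77·(+0.40514) / (0.1626·(-0.82015)) = -6.2902 rad/s; magnitude 6.2902 rad/s.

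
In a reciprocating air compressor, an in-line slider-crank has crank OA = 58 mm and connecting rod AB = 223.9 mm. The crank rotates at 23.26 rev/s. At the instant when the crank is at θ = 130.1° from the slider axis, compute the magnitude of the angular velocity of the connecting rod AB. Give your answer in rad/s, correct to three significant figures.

ω = 146.1 rad/s (converted from 23.26 rev/s).
The rod makes angle φ with the slider axis where L sinφ = r sinθ; differentiating, L cosφ·φ̇ = r ω cosθ.
L cosφ = √(L² − r² sin²θ) = 0.21946 m.
|ω_rod| = r ω |cosθ| / √(L² − r² sin²θ) = 0.058·146.1·0.64412/0.21946 = 24.879 rad/s.

24.9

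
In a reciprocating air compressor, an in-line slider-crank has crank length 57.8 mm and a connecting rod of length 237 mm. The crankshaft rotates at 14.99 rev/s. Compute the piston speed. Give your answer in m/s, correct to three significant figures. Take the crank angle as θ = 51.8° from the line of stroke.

ω = 2π·15 = 94.18 rad/s
For an in-line slider-crank, x = r cosθ + √(L² − r² sin²θ), so v = −rω sinθ·[1 + r cosθ/√(L² − r² sin²θ)].
With r = 0.0578 m, L = 0.237 m, θ = 51.8°: √(L² − r² sin²θ) = 0.23261 m.
v = −0.0578·94.18·0.78586·[1 + 0.0578·0.61841/0.23261] = -4.9355 m/s.
|v| = 4.9355 m/s.

4.94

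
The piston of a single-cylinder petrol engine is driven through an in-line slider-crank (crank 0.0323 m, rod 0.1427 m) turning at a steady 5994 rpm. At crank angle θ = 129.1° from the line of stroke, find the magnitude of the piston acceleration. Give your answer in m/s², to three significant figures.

8590

ω = 2π·5994/60 = 627.7 rad/s
x(θ) = r cosθ + √(L² − r² sin²θ); with ω constant, a = ω²·d²x/dθ².
d²x/dθ² = −r cosθ − r²(cos2θ)/√u − r⁴ sin²2θ/(4u^{3/2}),  u = L² − r² sin²θ = 0.019735 m².
Substituting r = 0.0323 m, L = 0.1427 m, θ = 129.1°: d²x/dθ² = +0.021795 m.
a = ω²·d²x/dθ² = (627.7)²·(+0.021795) = +8587.3 m/s²;  |a| = 8587.3 m/s².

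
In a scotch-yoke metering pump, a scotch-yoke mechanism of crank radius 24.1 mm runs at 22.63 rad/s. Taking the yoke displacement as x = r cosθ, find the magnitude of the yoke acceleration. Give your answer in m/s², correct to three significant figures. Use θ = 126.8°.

ω = 22.63 rad/s
x = r cosθ ⇒ ẍ = −rω² cosθ (ω constant).
|a| = rω²|cosθ| = 0.0241·(22.63)²·|cos 126.8°| = 7.3932 m/s².

7.39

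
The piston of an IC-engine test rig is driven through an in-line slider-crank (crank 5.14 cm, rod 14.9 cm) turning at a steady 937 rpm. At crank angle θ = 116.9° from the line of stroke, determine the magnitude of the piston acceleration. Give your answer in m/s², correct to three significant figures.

ω = 2π·937/60 = 98.12 rad/s
x(θ) = r cosθ + √(L² − r² sin²θ); with ω constant, a = ω²·d²x/dθ².
d²x/dθ² = −r cosθ − r²(cos2θ)/√u − r⁴ sin²2θ/(4u^{3/2}),  u = L² − r² sin²θ = 0.0200998 m².
Substituting r = 0.0514 m, L = 0.149 m, θ = 116.9°: d²x/dθ² = +0.033862 m.
a = ω²·d²x/dθ² = (98.12)²·(+0.033862) = +326.03 m/s²;  |a| = 326.03 m/s².

326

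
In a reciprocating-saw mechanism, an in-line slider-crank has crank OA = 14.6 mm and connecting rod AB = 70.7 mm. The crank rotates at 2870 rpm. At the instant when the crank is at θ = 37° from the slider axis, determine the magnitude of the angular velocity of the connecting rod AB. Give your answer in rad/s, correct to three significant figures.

50.0

ω = 300.5 rad/s (converted from 2870 rpm).
The rod makes angle φ with the slider axis where L sinφ = r sinθ; differentiating, L cosφ·φ̇ = r ω cosθ.
L cosφ = √(L² − r² sin²θ) = 0.070152 m.
|ω_rod| = r ω |cosθ| / √(L² − r² sin²θ) = 0.0146·300.5·0.79864/0.070152 = 49.954 rad/s.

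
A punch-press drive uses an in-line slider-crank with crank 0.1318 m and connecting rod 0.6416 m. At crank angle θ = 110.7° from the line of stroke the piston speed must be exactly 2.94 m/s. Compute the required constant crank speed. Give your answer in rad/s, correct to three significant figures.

For an in-line slider-crank, |v_piston| = rω|sinθ|·[1 + r cosθ/√(L² − r² sin²θ)].
With r = 0.1318 m, L = 0.6416 m, θ = 110.7°: the bracketed kinematic factor |dx/dθ| = 0.11417 m.
ω = v/|dx/dθ| = 2.94/0.11417 = 25.751 rad/s.

25.8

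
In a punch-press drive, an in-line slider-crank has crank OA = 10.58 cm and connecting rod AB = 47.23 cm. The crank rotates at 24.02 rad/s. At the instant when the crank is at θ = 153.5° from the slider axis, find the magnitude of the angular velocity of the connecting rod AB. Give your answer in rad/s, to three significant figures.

ω = 24.02 rad/s
The rod makes angle φ with the slider axis where L sinφ = r sinθ; differentiating, L cosφ·φ̇ = r ω cosθ.
L cosφ = √(L² − r² sin²θ) = 0.46993 m.
|ω_rod| = r ω |cosθ| / √(L² − r² sin²θ) = 0.1058·24.02·0.89493/0.46993 = 4.8396 rad/s.

4.84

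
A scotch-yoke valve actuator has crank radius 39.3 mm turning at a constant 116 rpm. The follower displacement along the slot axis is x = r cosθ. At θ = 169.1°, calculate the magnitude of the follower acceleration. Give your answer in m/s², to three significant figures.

ω = 12.15 rad/s (from 116 rpm).
x = r cosθ ⇒ ẍ = −rω² cosθ (ω constant).
|a| = rω²|cosθ| = 0.0393·(12.15)²·|cos 169.1°| = 5.6945 m/s².

5.69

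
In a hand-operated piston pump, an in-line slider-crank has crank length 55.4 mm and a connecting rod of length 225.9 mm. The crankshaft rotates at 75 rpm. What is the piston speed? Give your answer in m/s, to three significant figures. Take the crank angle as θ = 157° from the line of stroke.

0.131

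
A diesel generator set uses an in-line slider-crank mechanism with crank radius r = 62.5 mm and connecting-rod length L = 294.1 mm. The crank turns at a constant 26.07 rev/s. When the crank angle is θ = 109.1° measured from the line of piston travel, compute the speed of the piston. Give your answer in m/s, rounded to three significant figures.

8.99

ω = 2π·26.1 = 163.8 rad/s
For an in-line slider-crank, x = r cosθ + √(L² − r² sin²θ), so v = −rω sinθ·[1 + r cosθ/√(L² − r² sin²θ)].
With r = 0.0625 m, L = 0.2941 m, θ = 109.1°: √(L² − r² sin²θ) = 0.28811 m.
v = −0.0625·163.8·0.94495·[1 + 0.0625·-0.32722/0.28811] = -8.9874 m/s.
|v| = 8.9874 m/s.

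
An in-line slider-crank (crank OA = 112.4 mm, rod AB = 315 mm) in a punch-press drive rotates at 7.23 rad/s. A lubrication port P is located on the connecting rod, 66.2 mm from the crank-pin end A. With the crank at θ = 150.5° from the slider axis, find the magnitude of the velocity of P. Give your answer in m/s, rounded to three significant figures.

ω = 7.23 rad/s.  Crank-pin speed |V_A| = rω = 0.81265 m/s, perpendicular to OA.
Rod angle: sinφ = −(r/L) sinθ ⇒ φ = -10.120°; ω_rod = −rω cosθ/√(L²−r²sin²θ) = +2.2809 rad/s.
V_P = V_A + ω_rod × AP, with AP = 0.0662 m along the rod.
Components: V_Px = −rω sinθ − a·ω_rod·sinφ = -0.37364 m/s;  V_Py = rω cosθ + a·ω_rod·cosφ = -0.55865 m/s.
|V_P| = √(V_Px² + V_Py²) = 0.67208 m/s.

0.672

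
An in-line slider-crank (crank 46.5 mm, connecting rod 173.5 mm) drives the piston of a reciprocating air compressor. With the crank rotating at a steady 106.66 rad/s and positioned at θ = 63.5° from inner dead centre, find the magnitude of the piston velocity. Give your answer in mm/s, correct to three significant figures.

ω = 106.7 rad/s
For an in-line slider-crank, x = r cosθ + √(L² − r² sin²θ), so v = −rω sinθ·[1 + r cosθ/√(L² − r² sin²θ)].
With r = 0.0465 m, L = 0.1735 m, θ = 63.5°: √(L² − r² sin²θ) = 0.16844 m.
v = −0.0465·106.7·0.89493·[1 + 0.0465·0.44620/0.16844] = -4.9854 m/s.
|v| = 4.9854 m/s = 4985.4 mm/s.

4990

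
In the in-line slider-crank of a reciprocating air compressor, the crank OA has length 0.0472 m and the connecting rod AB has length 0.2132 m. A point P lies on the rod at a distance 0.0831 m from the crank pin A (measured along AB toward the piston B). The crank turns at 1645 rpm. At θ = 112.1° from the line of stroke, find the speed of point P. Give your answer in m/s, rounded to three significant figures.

7.52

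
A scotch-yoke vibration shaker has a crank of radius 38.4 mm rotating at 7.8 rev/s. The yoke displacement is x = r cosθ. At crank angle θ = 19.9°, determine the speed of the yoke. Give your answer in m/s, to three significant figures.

ω = 49.01 rad/s (from 7.8 rev/s).
x = r cosθ ⇒ ẋ = −rω sinθ.
|v| = rω|sinθ| = 0.0384·49.01·|sin 19.9°| = 0.64057 m/s.

0.641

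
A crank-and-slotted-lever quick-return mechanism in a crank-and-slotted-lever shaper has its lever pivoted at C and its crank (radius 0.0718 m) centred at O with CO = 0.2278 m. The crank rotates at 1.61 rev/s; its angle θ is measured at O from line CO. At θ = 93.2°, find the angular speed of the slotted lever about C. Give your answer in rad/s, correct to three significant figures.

ω = 10.12 rad/s (from 1.61 rev/s).
Crank pin A relative to C: A = (d + r cosθ, r sinθ); lever angle φ = atan2(r sinθ, d + r cosθ).
Differentiating tanφ: φ̇ = rω(d cosθ + r)/(d² + r² + 2dr cosθ).
d² + r² + 2dr cosθ = |CA|² = 0.055222 m²;  d cosθ + r = +0.059084 m.
|ω_lever| = |0.0718·10.12·+0.059084| / 0.055222 = 0.77712 rad/s.

0.777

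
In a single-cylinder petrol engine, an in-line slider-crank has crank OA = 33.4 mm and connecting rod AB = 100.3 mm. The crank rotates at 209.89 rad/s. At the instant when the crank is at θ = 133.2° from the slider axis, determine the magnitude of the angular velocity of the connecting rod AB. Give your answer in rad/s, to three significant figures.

49.3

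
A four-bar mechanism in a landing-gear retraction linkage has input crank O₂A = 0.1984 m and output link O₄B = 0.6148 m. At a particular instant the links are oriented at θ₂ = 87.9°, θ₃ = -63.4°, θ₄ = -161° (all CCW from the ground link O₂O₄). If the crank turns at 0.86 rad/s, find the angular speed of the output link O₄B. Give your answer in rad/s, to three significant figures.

0.134

ω₂ = 0.86 rad/s
Differentiating the loop-closure r₂e^{iθ₂}+r₃e^{iθ₃}=r₁+r₄e^{iθ₄} gives r₂ω₂e^{iθ₂}+r₃ω₃e^{iθ₃}=r₄ω₄e^{iθ₄}.
Eliminating the other unknown: ω₄ = r₂ω₂ sin(θ₂−θ₃) / [r₄ sin(θ₄−θ₃)].
Numerator sine = +0.48022; denominator sine = -0.99122.
Result = 0.1984·0.86·(+0.48022) / (0.6148·(-0.99122)) = -0.13446 rad/s; magnitude 0.13446 rad/s.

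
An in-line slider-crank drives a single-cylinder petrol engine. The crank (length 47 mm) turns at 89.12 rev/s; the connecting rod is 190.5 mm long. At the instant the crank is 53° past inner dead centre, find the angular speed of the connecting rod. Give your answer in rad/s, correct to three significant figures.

ω = 560 rad/s (converted from 89.12 rev/s).
The rod makes angle φ with the slider axis where L sinφ = r sinθ; differentiating, L cosφ·φ̇ = r ω cosθ.
L cosφ = √(L² − r² sin²θ) = 0.18677 m.
|ω_rod| = r ω |cosθ| / √(L² − r² sin²θ) = 0.047·560·0.60182/0.18677 = 84.805 rad/s.

84.8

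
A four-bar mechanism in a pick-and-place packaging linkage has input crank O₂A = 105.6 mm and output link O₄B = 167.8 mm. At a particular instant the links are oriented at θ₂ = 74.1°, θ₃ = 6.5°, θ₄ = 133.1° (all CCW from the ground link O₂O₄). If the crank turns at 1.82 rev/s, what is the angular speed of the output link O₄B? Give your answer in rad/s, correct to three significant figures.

8.29

ω₂ = 11.44 rad/s (from 1.82 rev/s).
Differentiating the loop-closure r₂e^{iθ₂}+r₃e^{iθ₃}=r₁+r₄e^{iθ₄} gives r₂ω₂e^{iθ₂}+r₃ω₃e^{iθ₃}=r₄ω₄e^{iθ₄}.
Eliminating the other unknown: ω₄ = r₂ω₂ sin(θ₂−θ₃) / [r₄ sin(θ₄−θ₃)].
Numerator sine = +0.92455; denominator sine = +0.80282.
Result = 0.1056·11.44·(+0.92455) / (0.1678·(+0.80282)) = +8.2877 rad/s; magnitude 8.2877 rad/s.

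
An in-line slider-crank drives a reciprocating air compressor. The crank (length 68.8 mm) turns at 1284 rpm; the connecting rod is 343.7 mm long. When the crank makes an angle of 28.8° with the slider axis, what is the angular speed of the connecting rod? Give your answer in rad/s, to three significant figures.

ω = 134.5 rad/s (converted from 1284 rpm).
The rod makes angle φ with the slider axis where L sinφ = r sinθ; differentiating, L cosφ·φ̇ = r ω cosθ.
L cosφ = √(L² − r² sin²θ) = 0.3421 m.
|ω_rod| = r ω |cosθ| / √(L² − r² sin²θ) = 0.0688·134.5·0.87631/0.3421 = 23.697 rad/s.

23.7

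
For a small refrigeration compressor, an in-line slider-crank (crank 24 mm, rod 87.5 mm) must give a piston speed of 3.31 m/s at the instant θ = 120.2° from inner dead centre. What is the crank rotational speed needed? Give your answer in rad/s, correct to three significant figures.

186

For an in-line slider-crank, |v_piston| = rω|sinθ|·[1 + r cosθ/√(L² − r² sin²θ)].
With r = 0.024 m, L = 0.0875 m, θ = 120.2°: the bracketed kinematic factor |dx/dθ| = 0.017797 m.
ω = v/|dx/dθ| = 3.31/0.017797 = 185.99 rad/s.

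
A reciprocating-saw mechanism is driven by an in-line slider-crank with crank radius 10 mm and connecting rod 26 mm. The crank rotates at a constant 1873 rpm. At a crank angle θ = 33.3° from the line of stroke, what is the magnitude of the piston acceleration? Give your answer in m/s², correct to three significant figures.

ω = 2π·1873/60 = 196.1 rad/s
x(θ) = r cosθ + √(L² − r² sin²θ); with ω constant, a = ω²·d²x/dθ².
d²x/dθ² = −r cosθ − r²(cos2θ)/√u − r⁴ sin²2θ/(4u^{3/2}),  u = L² − r² sin²θ = 0.000645857 m².
Substituting r = 0.01 m, L = 0.026 m, θ = 33.3°: d²x/dθ² = -0.010049 m.
a = ω²·d²x/dθ² = (196.1)²·(-0.010049) = -386.6 m/s²;  |a| = 386.6 m/s².

387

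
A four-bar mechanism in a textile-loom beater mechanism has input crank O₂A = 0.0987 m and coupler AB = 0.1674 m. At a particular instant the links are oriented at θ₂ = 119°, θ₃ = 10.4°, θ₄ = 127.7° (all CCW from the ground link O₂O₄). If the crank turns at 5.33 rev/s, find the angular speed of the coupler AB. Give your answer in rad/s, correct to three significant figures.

ω₂ = 33.49 rad/s (from 5.33 rev/s).
Differentiating the loop-closure r₂e^{iθ₂}+r₃e^{iθ₃}=r₁+r₄e^{iθ₄} gives r₂ω₂e^{iθ₂}+r₃ω₃e^{iθ₃}=r₄ω₄e^{iθ₄}.
Eliminating the other unknown: ω₃ = r₂ω₂ sin(θ₄−θ₂) / [r₃ sin(θ₃−θ₄)].
Numerator sine = +0.15126; denominator sine = -0.88862.
Result = 0.0987·33.49·(+0.15126) / (0.1674·(-0.88862)) = -3.3611 rad/s; magnitude 3.3611 rad/s.

3.36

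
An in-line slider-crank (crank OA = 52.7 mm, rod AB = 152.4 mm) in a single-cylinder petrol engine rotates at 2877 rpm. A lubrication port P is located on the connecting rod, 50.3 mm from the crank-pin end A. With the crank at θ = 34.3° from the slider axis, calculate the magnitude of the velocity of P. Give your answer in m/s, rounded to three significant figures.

13.2

ω = 301.3 rad/s.  Crank-pin speed |V_A| = rω = 15.877 m/s, perpendicular to OA.
Rod angle: sinφ = −(r/L) sinθ ⇒ φ = -11.237°; ω_rod = −rω cosθ/√(L²−r²sin²θ) = -87.747 rad/s.
V_P = V_A + ω_rod × AP, with AP = 0.0503 m along the rod.
Components: V_Px = −rω sinθ − a·ω_rod·sinφ = -9.8074 m/s;  V_Py = rω cosθ + a·ω_rod·cosφ = +8.7872 m/s.
|V_P| = √(V_Px² + V_Py²) = 13.168 m/s.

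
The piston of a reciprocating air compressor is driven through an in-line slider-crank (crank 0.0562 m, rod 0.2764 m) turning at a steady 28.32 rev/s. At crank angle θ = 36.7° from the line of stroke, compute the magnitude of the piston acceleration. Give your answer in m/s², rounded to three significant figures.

ω = 2π·28.3 = 177.9 rad/s
x(θ) = r cosθ + √(L² − r² sin²θ); with ω constant, a = ω²·d²x/dθ².
d²x/dθ² = −r cosθ − r²(cos2θ)/√u − r⁴ sin²2θ/(4u^{3/2}),  u = L² − r² sin²θ = 0.0752689 m².
Substituting r = 0.0562 m, L = 0.2764 m, θ = 36.7°: d²x/dθ² = -0.04846 m.
a = ω²·d²x/dθ² = (177.9)²·(-0.04846) = -1534.4 m/s²;  |a| = 1534.4 m/s².

1530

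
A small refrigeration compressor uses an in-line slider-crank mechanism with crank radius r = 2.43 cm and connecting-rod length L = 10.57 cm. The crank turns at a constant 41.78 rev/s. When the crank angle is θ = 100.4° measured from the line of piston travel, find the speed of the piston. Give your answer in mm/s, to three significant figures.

6010

ω = 2π·41.8 = 262.5 rad/s
For an in-line slider-crank, x = r cosθ + √(L² − r² sin²θ), so v = −rω sinθ·[1 + r cosθ/√(L² − r² sin²θ)].
With r = 0.0243 m, L = 0.1057 m, θ = 100.4°: √(L² − r² sin²θ) = 0.10296 m.
v = −0.0243·262.5·0.98357·[1 + 0.0243·-0.18052/0.10296] = -6.0069 m/s.
|v| = 6.0069 m/s = 6006.9 mm/s.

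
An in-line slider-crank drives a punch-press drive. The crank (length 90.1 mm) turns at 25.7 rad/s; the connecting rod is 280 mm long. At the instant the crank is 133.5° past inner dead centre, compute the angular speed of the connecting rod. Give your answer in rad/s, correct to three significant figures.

5.85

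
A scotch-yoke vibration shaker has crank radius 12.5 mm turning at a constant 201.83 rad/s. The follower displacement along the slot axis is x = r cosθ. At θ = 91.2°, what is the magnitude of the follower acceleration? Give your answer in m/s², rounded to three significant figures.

10.7

ω = 201.8 rad/s
x = r cosθ ⇒ ẍ = −rω² cosθ (ω constant).
|a| = rω²|cosθ| = 0.0125·(201.8)²·|cos 91.2°| = 10.664 m/s².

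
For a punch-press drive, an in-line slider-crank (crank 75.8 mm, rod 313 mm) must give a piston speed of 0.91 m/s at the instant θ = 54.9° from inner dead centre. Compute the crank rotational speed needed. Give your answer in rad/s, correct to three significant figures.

For an in-line slider-crank, |v_piston| = rω|sinθ|·[1 + r cosθ/√(L² − r² sin²θ)].
With r = 0.0758 m, L = 0.313 m, θ = 54.9°: the bracketed kinematic factor |dx/dθ| = 0.070826 m.
ω = v/|dx/dθ| = 0.91/0.070826 = 12.848 rad/s.

12.8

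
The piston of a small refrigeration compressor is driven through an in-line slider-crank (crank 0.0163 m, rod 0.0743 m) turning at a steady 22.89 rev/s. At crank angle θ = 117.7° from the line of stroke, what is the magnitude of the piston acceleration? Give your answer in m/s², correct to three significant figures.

ω = 2π·22.9 = 143.8 rad/s
x(θ) = r cosθ + √(L² − r² sin²θ); with ω constant, a = ω²·d²x/dθ².
d²x/dθ² = −r cosθ − r²(cos2θ)/√u − r⁴ sin²2θ/(4u^{3/2}),  u = L² − r² sin²θ = 0.00531221 m².
Substituting r = 0.0163 m, L = 0.0743 m, θ = 117.7°: d²x/dθ² = +0.009616 m.
a = ω²·d²x/dθ² = (143.8)²·(+0.009616) = +198.91 m/s²;  |a| = 198.91 m/s².

199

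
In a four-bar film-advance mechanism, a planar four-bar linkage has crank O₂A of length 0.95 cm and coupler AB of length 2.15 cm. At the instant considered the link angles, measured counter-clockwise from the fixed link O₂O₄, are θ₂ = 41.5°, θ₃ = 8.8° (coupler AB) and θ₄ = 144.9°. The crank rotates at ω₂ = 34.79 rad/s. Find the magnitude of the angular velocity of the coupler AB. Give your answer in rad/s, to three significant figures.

ω₂ = 34.79 rad/s
Differentiating the loop-closure r₂e^{iθ₂}+r₃e^{iθ₃}=r₁+r₄e^{iθ₄} gives r₂ω₂e^{iθ₂}+r₃ω₃e^{iθ₃}=r₄ω₄e^{iθ₄}.
Eliminating the other unknown: ω₃ = r₂ω₂ sin(θ₄−θ₂) / [r₃ sin(θ₃−θ₄)].
Numerator sine = +0.97278; denominator sine = -0.69340.
Result = 0.0095·34.79·(+0.97278) / (0.0215·(-0.69340)) = -21.566 rad/s; magnitude 21.566 rad/s.

21.6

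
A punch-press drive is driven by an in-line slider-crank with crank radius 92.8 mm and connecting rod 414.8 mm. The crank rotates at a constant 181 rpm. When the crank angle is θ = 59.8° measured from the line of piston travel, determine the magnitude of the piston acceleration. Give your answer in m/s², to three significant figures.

ω = 2π·181/60 = 18.95 rad/s
x(θ) = r cosθ + √(L² − r² sin²θ); with ω constant, a = ω²·d²x/dθ².
d²x/dθ² = −r cosθ − r²(cos2θ)/√u − r⁴ sin²2θ/(4u^{3/2}),  u = L² − r² sin²θ = 0.165626 m².
Substituting r = 0.0928 m, L = 0.4148 m, θ = 59.8°: d²x/dθ² = -0.036436 m.
a = ω²·d²x/dθ² = (18.95)²·(-0.036436) = -13.09 m/s²;  |a| = 13.09 m/s².

13.1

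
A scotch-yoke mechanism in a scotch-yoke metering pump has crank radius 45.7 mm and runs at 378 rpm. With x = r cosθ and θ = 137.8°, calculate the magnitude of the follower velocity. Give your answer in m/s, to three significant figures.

1.22

ω = 39.58 rad/s (from 378 rpm).
x = r cosθ ⇒ ẋ = −rω sinθ.
|v| = rω|sinθ| = 0.0457·39.58·|sin 137.8°| = 1.2151 m/s.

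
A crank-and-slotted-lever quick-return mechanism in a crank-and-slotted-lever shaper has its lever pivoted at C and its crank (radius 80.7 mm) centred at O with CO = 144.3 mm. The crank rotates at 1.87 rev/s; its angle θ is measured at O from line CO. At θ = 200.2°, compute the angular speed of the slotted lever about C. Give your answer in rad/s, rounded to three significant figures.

9.47

ω = 11.75 rad/s (from 1.87 rev/s).
Crank pin A relative to C: A = (d + r cosθ, r sinθ); lever angle φ = atan2(r sinθ, d + r cosθ).
Differentiating tanφ: φ̇ = rω(d cosθ + r)/(d² + r² + 2dr cosθ).
d² + r² + 2dr cosθ = |CA|² = 0.00547746 m²;  d cosθ + r = -0.054725 m.
|ω_lever| = |0.0807·11.75·-0.054725| / 0.00547746 = 9.4732 rad/s.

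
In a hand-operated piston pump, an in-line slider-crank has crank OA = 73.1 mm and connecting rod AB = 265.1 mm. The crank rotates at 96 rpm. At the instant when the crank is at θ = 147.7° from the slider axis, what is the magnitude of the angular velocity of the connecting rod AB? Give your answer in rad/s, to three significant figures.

2.37

ω = 10.05 rad/s (converted from 96 rpm).
The rod makes angle φ with the slider axis where L sinφ = r sinθ; differentiating, L cosφ·φ̇ = r ω cosθ.
L cosφ = √(L² − r² sin²θ) = 0.26221 m.
|ω_rod| = r ω |cosθ| / √(L² − r² sin²θ) = 0.0731·10.05·0.84526/0.26221 = 2.369 rad/s.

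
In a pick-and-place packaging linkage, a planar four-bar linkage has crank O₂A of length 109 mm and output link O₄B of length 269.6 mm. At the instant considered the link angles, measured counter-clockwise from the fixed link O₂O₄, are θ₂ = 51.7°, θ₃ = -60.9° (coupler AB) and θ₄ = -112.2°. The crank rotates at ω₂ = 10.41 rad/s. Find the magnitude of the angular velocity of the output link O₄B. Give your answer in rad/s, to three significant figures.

ω₂ = 10.41 rad/s
Differentiating the loop-closure r₂e^{iθ₂}+r₃e^{iθ₃}=r₁+r₄e^{iθ₄} gives r₂ω₂e^{iθ₂}+r₃ω₃e^{iθ₃}=r₄ω₄e^{iθ₄}.
Eliminating the other unknown: ω₄ = r₂ω₂ sin(θ₂−θ₃) / [r₄ sin(θ₄−θ₃)].
Numerator sine = +0.92321; denominator sine = -0.78043.
Result = 0.109·10.41·(+0.92321) / (0.2696·(-0.78043)) = -4.9788 rad/s; magnitude 4.9788 rad/s.

4.98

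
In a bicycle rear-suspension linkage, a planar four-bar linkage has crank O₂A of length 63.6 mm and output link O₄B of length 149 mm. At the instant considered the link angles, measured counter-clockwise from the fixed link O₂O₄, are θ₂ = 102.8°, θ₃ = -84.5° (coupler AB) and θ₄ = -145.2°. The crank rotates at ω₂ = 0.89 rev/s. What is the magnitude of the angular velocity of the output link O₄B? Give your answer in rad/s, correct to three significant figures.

0.348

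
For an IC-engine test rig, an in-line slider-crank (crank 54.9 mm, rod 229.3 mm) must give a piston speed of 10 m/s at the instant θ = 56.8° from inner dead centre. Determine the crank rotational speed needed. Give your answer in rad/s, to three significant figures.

192

For an in-line slider-crank, |v_piston| = rω|sinθ|·[1 + r cosθ/√(L² − r² sin²θ)].
With r = 0.0549 m, L = 0.2293 m, θ = 56.8°: the bracketed kinematic factor |dx/dθ| = 0.052086 m.
ω = v/|dx/dθ| = 10/0.052086 = 191.99 rad/s.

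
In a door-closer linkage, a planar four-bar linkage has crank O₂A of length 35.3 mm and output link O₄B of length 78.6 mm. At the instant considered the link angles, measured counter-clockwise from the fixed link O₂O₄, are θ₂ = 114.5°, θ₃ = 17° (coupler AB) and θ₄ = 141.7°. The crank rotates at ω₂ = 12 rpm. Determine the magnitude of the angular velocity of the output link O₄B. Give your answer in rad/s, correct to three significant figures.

ω₂ = 1.257 rad/s (from 12 rpm).
Differentiating the loop-closure r₂e^{iθ₂}+r₃e^{iθ₃}=r₁+r₄e^{iθ₄} gives r₂ω₂e^{iθ₂}+r₃ω₃e^{iθ₃}=r₄ω₄e^{iθ₄}.
Eliminating the other unknown: ω₄ = r₂ω₂ sin(θ₂−θ₃) / [r₄ sin(θ₄−θ₃)].
Numerator sine = +0.99144; denominator sine = +0.82214.
Result = 0.0353·1.257·(+0.99144) / (0.0786·(+0.82214)) = +0.68059 rad/s; magnitude 0.68059 rad/s.

0.681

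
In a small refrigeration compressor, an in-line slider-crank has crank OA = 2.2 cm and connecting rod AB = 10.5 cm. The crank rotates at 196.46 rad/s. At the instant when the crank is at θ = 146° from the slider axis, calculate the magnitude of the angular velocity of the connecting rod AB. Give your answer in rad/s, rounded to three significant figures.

34.4

ω = 196.5 rad/s
The rod makes angle φ with the slider axis where L sinφ = r sinθ; differentiating, L cosφ·φ̇ = r ω cosθ.
L cosφ = √(L² − r² sin²θ) = 0.10428 m.
|ω_rod| = r ω |cosθ| / √(L² − r² sin²θ) = 0.022·196.5·0.82904/0.10428 = 34.362 rad/s.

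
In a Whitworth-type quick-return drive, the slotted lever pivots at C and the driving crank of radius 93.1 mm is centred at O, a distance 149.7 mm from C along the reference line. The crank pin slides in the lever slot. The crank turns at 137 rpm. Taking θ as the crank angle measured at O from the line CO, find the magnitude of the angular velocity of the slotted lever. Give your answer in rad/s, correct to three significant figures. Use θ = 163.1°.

15.2

ω = 14.35 rad/s (from 137 rpm).
Crank pin A relative to C: A = (d + r cosθ, r sinθ); lever angle φ = atan2(r sinθ, d + r cosθ).
Differentiating tanφ: φ̇ = rω(d cosθ + r)/(d² + r² + 2dr cosθ).
d² + r² + 2dr cosθ = |CA|² = 0.00440734 m²;  d cosθ + r = -0.050135 m.
|ω_lever| = |0.0931·14.35·-0.050135| / 0.00440734 = 15.194 rad/s.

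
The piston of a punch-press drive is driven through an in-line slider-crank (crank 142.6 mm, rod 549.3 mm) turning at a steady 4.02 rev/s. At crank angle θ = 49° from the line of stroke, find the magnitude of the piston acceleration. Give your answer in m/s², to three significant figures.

ω = 2π·4.02 = 25.26 rad/s
x(θ) = r cosθ + √(L² − r² sin²θ); with ω constant, a = ω²·d²x/dθ².
d²x/dθ² = −r cosθ − r²(cos2θ)/√u − r⁴ sin²2θ/(4u^{3/2}),  u = L² − r² sin²θ = 0.290148 m².
Substituting r = 0.1426 m, L = 0.5493 m, θ = 49°: d²x/dθ² = -0.088949 m.
a = ω²·d²x/dθ² = (25.26)²·(-0.088949) = -56.748 m/s²;  |a| = 56.748 m/s².

56.7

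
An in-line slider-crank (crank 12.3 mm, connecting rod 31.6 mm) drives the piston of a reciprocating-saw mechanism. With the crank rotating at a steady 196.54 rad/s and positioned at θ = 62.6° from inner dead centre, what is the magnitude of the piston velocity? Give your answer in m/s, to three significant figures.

2.56

ω = 196.5 rad/s
For an in-line slider-crank, x = r cosθ + √(L² − r² sin²θ), so v = −rω sinθ·[1 + r cosθ/√(L² − r² sin²θ)].
With r = 0.0123 m, L = 0.0316 m, θ = 62.6°: √(L² − r² sin²θ) = 0.029653 m.
v = −0.0123·196.5·0.88782·[1 + 0.0123·0.46020/0.029653] = -2.5559 m/s.
|v| = 2.5559 m/s.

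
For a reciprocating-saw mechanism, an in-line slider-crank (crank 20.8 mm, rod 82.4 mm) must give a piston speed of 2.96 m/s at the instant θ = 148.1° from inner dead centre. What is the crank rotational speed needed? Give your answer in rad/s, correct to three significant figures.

344

For an in-line slider-crank, |v_piston| = rω|sinθ|·[1 + r cosθ/√(L² − r² sin²θ)].
With r = 0.0208 m, L = 0.0824 m, θ = 148.1°: the bracketed kinematic factor |dx/dθ| = 0.0086148 m.
ω = v/|dx/dθ| = 2.96/0.0086148 = 343.6 rad/s.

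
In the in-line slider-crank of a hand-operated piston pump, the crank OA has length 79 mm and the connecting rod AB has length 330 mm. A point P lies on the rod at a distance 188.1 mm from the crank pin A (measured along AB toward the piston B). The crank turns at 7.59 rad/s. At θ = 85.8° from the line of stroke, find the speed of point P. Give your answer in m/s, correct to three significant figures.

0.604

ω = 7.59 rad/s.  Crank-pin speed |V_A| = rω = 0.59961 m/s, perpendicular to OA.
Rod angle: sinφ = −(r/L) sinθ ⇒ φ = -13.813°; ω_rod = −rω cosθ/√(L²−r²sin²θ) = -0.13704 rad/s.
V_P = V_A + ω_rod × AP, with AP = 0.1881 m along the rod.
Components: V_Px = −rω sinθ − a·ω_rod·sinφ = -0.60415 m/s;  V_Py = rω cosθ + a·ω_rod·cosφ = +0.018883 m/s.
|V_P| = √(V_Px² + V_Py²) = 0.60445 m/s.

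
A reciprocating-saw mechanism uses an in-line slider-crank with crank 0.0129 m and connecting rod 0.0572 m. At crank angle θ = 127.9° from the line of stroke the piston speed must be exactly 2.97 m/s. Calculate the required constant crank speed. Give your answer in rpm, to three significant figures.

3240

For an in-line slider-crank, |v_piston| = rω|sinθ|·[1 + r cosθ/√(L² − r² sin²θ)].
With r = 0.0129 m, L = 0.0572 m, θ = 127.9°: the bracketed kinematic factor |dx/dθ| = 0.0087461 m.
ω = v/|dx/dθ| = 2.97/0.0087461 = 339.58 rad/s.
N = 60ω/(2π) = 3242.7 rpm.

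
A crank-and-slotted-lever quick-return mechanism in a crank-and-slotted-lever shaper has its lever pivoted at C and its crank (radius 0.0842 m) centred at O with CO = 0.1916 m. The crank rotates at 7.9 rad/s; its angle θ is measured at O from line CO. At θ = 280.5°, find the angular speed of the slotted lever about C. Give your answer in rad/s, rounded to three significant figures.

ω = 7.9 rad/s
Crank pin A relative to C: A = (d + r cosθ, r sinθ); lever angle φ = atan2(r sinθ, d + r cosθ).
Differentiating tanφ: φ̇ = rω(d cosθ + r)/(d² + r² + 2dr cosθ).
d² + r² + 2dr cosθ = |CA|² = 0.0496801 m²;  d cosθ + r = +0.11912 m.
|ω_lever| = |0.0842·7.9·+0.11912| / 0.0496801 = 1.5949 rad/s.

1.59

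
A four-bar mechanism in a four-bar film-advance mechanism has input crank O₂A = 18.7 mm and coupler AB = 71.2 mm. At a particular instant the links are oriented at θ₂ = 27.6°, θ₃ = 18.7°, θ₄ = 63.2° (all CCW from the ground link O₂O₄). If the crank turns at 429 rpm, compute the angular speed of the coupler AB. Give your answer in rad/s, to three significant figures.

ω₂ = 44.92 rad/s (from 429 rpm).
Differentiating the loop-closure r₂e^{iθ₂}+r₃e^{iθ₃}=r₁+r₄e^{iθ₄} gives r₂ω₂e^{iθ₂}+r₃ω₃e^{iθ₃}=r₄ω₄e^{iθ₄}.
Eliminating the other unknown: ω₃ = r₂ω₂ sin(θ₄−θ₂) / [r₃ sin(θ₃−θ₄)].
Numerator sine = +0.58212; denominator sine = -0.70091.
Result = 0.0187·44.92·(+0.58212) / (0.0712·(-0.70091)) = -9.7994 rad/s; magnitude 9.7994 rad/s.

9.80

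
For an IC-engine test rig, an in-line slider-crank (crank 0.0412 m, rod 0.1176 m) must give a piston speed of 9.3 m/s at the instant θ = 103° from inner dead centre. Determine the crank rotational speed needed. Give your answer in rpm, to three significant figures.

For an in-line slider-crank, |v_piston| = rω|sinθ|·[1 + r cosθ/√(L² − r² sin²θ)].
With r = 0.0412 m, L = 0.1176 m, θ = 103°: the bracketed kinematic factor |dx/dθ| = 0.036778 m.
ω = v/|dx/dθ| = 9.3/0.036778 = 252.87 rad/s.
N = 60ω/(2π) = 2414.7 rpm.

2410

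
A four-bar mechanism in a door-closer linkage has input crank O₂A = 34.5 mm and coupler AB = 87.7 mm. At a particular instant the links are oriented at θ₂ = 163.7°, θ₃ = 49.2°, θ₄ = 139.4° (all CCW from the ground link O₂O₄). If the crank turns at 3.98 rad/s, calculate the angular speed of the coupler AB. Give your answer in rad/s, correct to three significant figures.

0.644

ω₂ = 3.98 rad/s
Differentiating the loop-closure r₂e^{iθ₂}+r₃e^{iθ₃}=r₁+r₄e^{iθ₄} gives r₂ω₂e^{iθ₂}+r₃ω₃e^{iθ₃}=r₄ω₄e^{iθ₄}.
Eliminating the other unknown: ω₃ = r₂ω₂ sin(θ₄−θ₂) / [r₃ sin(θ₃−θ₄)].
Numerator sine = -0.41151; denominator sine = -0.99999.
Result = 0.0345·3.98·(-0.41151) / (0.0877·(-0.99999)) = +0.6443 rad/s; magnitude 0.6443 rad/s.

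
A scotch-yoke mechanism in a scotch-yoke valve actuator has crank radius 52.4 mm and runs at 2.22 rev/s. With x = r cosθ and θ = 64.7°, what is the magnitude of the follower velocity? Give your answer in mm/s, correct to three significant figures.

661

ω = 13.95 rad/s (from 2.22 rev/s).
x = r cosθ ⇒ ẋ = −rω sinθ.
|v| = rω|sinθ| = 0.0524·13.95·|sin 64.7°| = 0.6608 m/s = 660.8 mm/s.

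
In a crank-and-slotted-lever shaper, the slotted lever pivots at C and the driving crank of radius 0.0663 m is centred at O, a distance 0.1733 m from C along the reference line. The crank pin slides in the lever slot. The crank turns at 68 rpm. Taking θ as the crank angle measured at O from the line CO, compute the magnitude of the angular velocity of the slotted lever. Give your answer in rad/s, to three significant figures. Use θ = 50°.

1.71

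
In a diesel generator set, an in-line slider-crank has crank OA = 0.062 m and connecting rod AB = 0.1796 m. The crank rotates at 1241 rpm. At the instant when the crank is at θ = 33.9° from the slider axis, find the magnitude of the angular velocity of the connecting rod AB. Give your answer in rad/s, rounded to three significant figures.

37.9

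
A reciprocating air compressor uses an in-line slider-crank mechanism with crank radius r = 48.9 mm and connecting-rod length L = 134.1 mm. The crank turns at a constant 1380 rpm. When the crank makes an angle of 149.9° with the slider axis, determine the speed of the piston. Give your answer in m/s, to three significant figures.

2.41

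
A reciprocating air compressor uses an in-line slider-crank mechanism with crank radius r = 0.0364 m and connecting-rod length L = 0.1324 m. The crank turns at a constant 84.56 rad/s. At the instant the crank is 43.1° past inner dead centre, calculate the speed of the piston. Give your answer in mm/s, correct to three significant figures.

2530

ω = 84.56 rad/s
For an in-line slider-crank, x = r cosθ + √(L² − r² sin²θ), so v = −rω sinθ·[1 + r cosθ/√(L² − r² sin²θ)].
With r = 0.0364 m, L = 0.1324 m, θ = 43.1°: √(L² − r² sin²θ) = 0.13004 m.
v = −0.0364·84.56·0.68327·[1 + 0.0364·0.73016/0.13004] = -2.5329 m/s.
|v| = 2.5329 m/s = 2532.9 mm/s.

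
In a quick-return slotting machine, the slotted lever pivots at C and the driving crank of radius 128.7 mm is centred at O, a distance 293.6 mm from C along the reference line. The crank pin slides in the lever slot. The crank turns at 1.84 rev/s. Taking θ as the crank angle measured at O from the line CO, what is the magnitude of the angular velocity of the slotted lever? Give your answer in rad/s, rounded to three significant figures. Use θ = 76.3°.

2.44

ω = 11.56 rad/s (from 1.84 rev/s).
Crank pin A relative to C: A = (d + r cosθ, r sinθ); lever angle φ = atan2(r sinθ, d + r cosθ).
Differentiating tanφ: φ̇ = rω(d cosθ + r)/(d² + r² + 2dr cosθ).
d² + r² + 2dr cosθ = |CA|² = 0.120663 m²;  d cosθ + r = +0.19824 m.
|ω_lever| = |0.1287·11.56·+0.19824| / 0.120663 = 2.4445 rad/s.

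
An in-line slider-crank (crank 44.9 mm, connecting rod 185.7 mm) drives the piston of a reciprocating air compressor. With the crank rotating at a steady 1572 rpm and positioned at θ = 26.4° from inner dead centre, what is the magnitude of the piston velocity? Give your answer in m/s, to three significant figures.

ω = 2π·1572/60 = 164.6 rad/s
For an in-line slider-crank, x = r cosθ + √(L² − r² sin²θ), so v = −rω sinθ·[1 + r cosθ/√(L² − r² sin²θ)].
With r = 0.0449 m, L = 0.1857 m, θ = 26.4°: √(L² − r² sin²θ) = 0.18462 m.
v = −0.0449·164.6·0.44464·[1 + 0.0449·0.89571/0.18462] = -4.0024 m/s.
|v| = 4.0024 m/s.

4.00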